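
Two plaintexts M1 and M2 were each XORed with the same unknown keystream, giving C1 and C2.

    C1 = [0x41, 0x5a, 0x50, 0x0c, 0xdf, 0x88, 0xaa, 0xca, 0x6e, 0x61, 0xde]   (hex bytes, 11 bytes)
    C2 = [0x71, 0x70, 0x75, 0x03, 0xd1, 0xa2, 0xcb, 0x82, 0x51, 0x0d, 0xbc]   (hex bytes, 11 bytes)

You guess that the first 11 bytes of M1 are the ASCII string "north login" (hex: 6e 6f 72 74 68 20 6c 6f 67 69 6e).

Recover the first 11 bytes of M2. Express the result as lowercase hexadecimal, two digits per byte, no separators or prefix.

5e45577b660a0d2758050c

First, C1 ⊕ C2 = (M1 ⊕ K) ⊕ (M2 ⊕ K) = M1 ⊕ M2, so the key drops out. Then M2 = (M1 ⊕ M2) ⊕ M1 over the first 11 bytes.
byte 0: (41 ⊕ 71) ⊕ 6e = 30 ⊕ 6e = 5e
byte 1: (5a ⊕ 70) ⊕ 6f = 2a ⊕ 6f = 45
byte 2: (50 ⊕ 75) ⊕ 72 = 25 ⊕ 72 = 57
byte 3: (0c ⊕ 03) ⊕ 74 = 0f ⊕ 74 = 7b
byte 4: (df ⊕ d1) ⊕ 68 = 0e ⊕ 68 = 66
byte 5: (88 ⊕ a2) ⊕ 20 = 2a ⊕ 20 = 0a
byte 6: (aa ⊕ cb) ⊕ 6c = 61 ⊕ 6c = 0d
byte 7: (ca ⊕ 82) ⊕ 6f = 48 ⊕ 6f = 27
byte 8: (6e ⊕ 51) ⊕ 67 = 3f ⊕ 67 = 58
byte 9: (61 ⊕ 0d) ⊕ 69 = 6c ⊕ 69 = 05
byte 10: (de ⊕ bc) ⊕ 6e = 62 ⊕ 6e = 0c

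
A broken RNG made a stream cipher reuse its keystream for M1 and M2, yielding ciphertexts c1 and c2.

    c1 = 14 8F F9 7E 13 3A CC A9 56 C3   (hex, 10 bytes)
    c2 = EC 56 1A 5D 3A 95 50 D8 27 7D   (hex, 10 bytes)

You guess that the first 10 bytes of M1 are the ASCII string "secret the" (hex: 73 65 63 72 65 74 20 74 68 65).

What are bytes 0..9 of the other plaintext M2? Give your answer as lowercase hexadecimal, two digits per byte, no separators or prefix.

First, c1 ⊕ c2 = (M1 ⊕ K) ⊕ (M2 ⊕ K) = M1 ⊕ M2, so the key drops out. Then M2 = (M1 ⊕ M2) ⊕ M1 over the first 10 bytes.
byte 0: (14 xor ec) xor 73 = f8 xor 73 = 8b
byte 1: (8f xor 56) xor 65 = d9 xor 65 = bc
byte 2: (f9 xor 1a) xor 63 = e3 xor 63 = 80
byte 3: (7e xor 5d) xor 72 = 23 xor 72 = 51
byte 4: (13 xor 3a) xor 65 = 29 xor 65 = 4c
byte 5: (3a xor 95) xor 74 = af xor 74 = db
byte 6: (cc xor 50) xor 20 = 9c xor 20 = bc
byte 7: (a9 xor d8) xor 74 = 71 xor 74 = 05
byte 8: (56 xor 27) xor 68 = 71 xor 68 = 19
byte 9: (c3 xor 7d) xor 65 = be xor 65 = db

8bbc80514cdbbc0519db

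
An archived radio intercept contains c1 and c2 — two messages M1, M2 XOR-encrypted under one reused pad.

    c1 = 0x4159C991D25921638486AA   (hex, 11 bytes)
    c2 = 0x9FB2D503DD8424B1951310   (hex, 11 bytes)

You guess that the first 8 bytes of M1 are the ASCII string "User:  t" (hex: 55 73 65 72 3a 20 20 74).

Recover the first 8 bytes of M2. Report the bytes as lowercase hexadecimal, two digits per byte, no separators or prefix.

8b9879e035fd25a6

First, c1 ⊕ c2 = (M1 ⊕ K) ⊕ (M2 ⊕ K) = M1 ⊕ M2, so the key drops out. Then M2 = (M1 ⊕ M2) ⊕ M1 over the first 8 bytes.
byte 0: (41 ⊕ 9f) ⊕ 55 = de ⊕ 55 = 8b
byte 1: (59 ⊕ b2) ⊕ 73 = eb ⊕ 73 = 98
byte 2: (c9 ⊕ d5) ⊕ 65 = 1c ⊕ 65 = 79
byte 3: (91 ⊕ 03) ⊕ 72 = 92 ⊕ 72 = e0
byte 4: (d2 ⊕ dd) ⊕ 3a = 0f ⊕ 3a = 35
byte 5: (59 ⊕ 84) ⊕ 20 = dd ⊕ 20 = fd
byte 6: (21 ⊕ 24) ⊕ 20 = 05 ⊕ 20 = 25
byte 7: (63 ⊕ b1) ⊕ 74 = d2 ⊕ 74 = a6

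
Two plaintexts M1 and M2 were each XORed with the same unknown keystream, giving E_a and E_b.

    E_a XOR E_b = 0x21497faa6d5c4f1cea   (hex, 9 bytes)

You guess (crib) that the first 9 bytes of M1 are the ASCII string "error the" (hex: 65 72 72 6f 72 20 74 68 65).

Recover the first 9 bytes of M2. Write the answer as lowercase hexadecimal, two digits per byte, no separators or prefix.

443b0dc51f7c3b748f

Since E_a ⊕ E_b = M1 ⊕ M2, XORing with the guessed M1 bytes yields the corresponding M2 bytes: M2 = (E_a ⊕ E_b) ⊕ M1.
byte 0: 21 ⊕ 65 = 44
byte 1: 49 ⊕ 72 = 3b
byte 2: 7f ⊕ 72 = 0d
byte 3: aa ⊕ 6f = c5
byte 4: 6d ⊕ 72 = 1f
byte 5: 5c ⊕ 20 = 7c
byte 6: 4f ⊕ 74 = 3b
byte 7: 1c ⊕ 68 = 74
byte 8: ea ⊕ 65 = 8f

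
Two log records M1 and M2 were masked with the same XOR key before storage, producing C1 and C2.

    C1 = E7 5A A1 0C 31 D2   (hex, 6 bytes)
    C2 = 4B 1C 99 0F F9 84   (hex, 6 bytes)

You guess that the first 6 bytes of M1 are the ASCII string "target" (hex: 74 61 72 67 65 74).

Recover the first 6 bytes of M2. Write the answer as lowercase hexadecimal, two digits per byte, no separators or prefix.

First, C1 ⊕ C2 = (M1 ⊕ K) ⊕ (M2 ⊕ K) = M1 ⊕ M2, so the key drops out. Then M2 = (M1 ⊕ M2) ⊕ M1 over the first 6 bytes.
byte 0: (e7 XOR 4b) XOR 74 = ac XOR 74 = d8
byte 1: (5a XOR 1c) XOR 61 = 46 XOR 61 = 27
byte 2: (a1 XOR 99) XOR 72 = 38 XOR 72 = 4a
byte 3: (0c XOR 0f) XOR 67 = 03 XOR 67 = 64
byte 4: (31 XOR f9) XOR 65 = c8 XOR 65 = ad
byte 5: (d2 XOR 84) XOR 74 = 56 XOR 74 = 22

d8274a64ad22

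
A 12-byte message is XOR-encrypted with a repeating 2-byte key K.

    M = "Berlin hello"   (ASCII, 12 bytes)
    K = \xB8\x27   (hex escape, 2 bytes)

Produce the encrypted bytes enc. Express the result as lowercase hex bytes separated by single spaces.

The 2-byte key repeats, so the effective keystream is b8 27 b8 27 b8 27 b8 27 b8 27 b8 27.
byte 0: 42 XOR b8 = fa
byte 1: 65 XOR 27 = 42
byte 2: 72 XOR b8 = ca
byte 3: 6c XOR 27 = 4b
byte 4: 69 XOR b8 = d1
byte 5: 6e XOR 27 = 49
byte 6: 20 XOR b8 = 98
byte 7: 68 XOR 27 = 4f
byte 8: 65 XOR b8 = dd
byte 9: 6c XOR 27 = 4b
byte 10: 6c XOR b8 = d4
byte 11: 6f XOR 27 = 48

fa 42 ca 4b d1 49 98 4f dd 4b d4 48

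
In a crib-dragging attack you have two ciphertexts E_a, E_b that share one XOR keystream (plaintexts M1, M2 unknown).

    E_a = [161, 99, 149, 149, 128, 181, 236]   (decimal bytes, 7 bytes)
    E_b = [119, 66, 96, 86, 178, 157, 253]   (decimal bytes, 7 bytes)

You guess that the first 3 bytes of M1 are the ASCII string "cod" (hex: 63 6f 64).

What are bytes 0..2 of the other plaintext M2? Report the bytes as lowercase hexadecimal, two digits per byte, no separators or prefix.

b54e91

First, E_a ⊕ E_b = (M1 ⊕ K) ⊕ (M2 ⊕ K) = M1 ⊕ M2, so the key drops out. Then M2 = (M1 ⊕ M2) ⊕ M1 over the first 3 bytes.
byte 0: (a1 XOR 77) XOR 63 = d6 XOR 63 = b5
byte 1: (63 XOR 42) XOR 6f = 21 XOR 6f = 4e
byte 2: (95 XOR 60) XOR 64 = f5 XOR 64 = 91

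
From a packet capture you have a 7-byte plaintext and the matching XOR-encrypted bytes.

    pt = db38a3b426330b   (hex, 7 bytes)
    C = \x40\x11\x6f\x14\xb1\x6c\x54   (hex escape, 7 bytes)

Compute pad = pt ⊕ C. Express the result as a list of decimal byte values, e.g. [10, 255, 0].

Since C = pt ⊕ pad, XORing both sides with pt gives pad = pt ⊕ C.
byte 0: db ⊕ 40 = 9b
byte 1: 38 ⊕ 11 = 29
byte 2: a3 ⊕ 6f = cc
byte 3: b4 ⊕ 14 = a0
byte 4: 26 ⊕ b1 = 97
byte 5: 33 ⊕ 6c = 5f
byte 6: 0b ⊕ 54 = 5f

[155, 41, 204, 160, 151, 95, 95]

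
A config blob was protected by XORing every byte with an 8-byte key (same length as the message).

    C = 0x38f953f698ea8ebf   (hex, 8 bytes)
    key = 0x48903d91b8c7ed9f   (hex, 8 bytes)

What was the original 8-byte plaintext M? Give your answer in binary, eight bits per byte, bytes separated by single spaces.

01110000 01101001 01101110 01100111 00100000 00101101 01100011 00100000

XOR is its own inverse, so applying the key byte-wise gives the result directly.
byte 0: 38 xor 48 = 70
byte 1: f9 xor 90 = 69
byte 2: 53 xor 3d = 6e
byte 3: f6 xor 91 = 67
byte 4: 98 xor b8 = 20
byte 5: ea xor c7 = 2d
byte 6: 8e xor ed = 63
byte 7: bf xor 9f = 20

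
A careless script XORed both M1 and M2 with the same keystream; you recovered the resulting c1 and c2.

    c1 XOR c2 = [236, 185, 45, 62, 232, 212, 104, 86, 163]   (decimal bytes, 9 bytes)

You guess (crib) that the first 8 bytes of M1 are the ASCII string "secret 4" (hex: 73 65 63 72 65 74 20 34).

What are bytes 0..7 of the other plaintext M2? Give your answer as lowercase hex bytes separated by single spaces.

Since c1 ⊕ c2 = M1 ⊕ M2, XORing with the guessed M1 bytes yields the corresponding M2 bytes: M2 = (c1 ⊕ c2) ⊕ M1.
11101100 xor 01110011 = 10011111
10111001 xor 01100101 = 11011100
00101101 xor 01100011 = 01001110
00111110 xor 01110010 = 01001100
11101000 xor 01100101 = 10001101
11010100 xor 01110100 = 10100000
01101000 xor 00100000 = 01001000
01010110 xor 00110100 = 01100010

9f dc 4e 4c 8d a0 48 62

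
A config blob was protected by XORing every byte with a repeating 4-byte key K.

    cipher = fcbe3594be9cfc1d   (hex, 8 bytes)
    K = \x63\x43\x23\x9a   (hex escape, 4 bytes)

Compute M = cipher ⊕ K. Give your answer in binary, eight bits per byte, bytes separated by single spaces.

The 4-byte key repeats, so the effective keystream is 63 43 23 9a 63 43 23 9a.
byte 0: fc XOR 63 = 9f
byte 1: be XOR 43 = fd
byte 2: 35 XOR 23 = 16
byte 3: 94 XOR 9a = 0e
byte 4: be XOR 63 = dd
byte 5: 9c XOR 43 = df
byte 6: fc XOR 23 = df
byte 7: 1d XOR 9a = 87

10011111 11111101 00010110 00001110 11011101 11011111 11011111 10000111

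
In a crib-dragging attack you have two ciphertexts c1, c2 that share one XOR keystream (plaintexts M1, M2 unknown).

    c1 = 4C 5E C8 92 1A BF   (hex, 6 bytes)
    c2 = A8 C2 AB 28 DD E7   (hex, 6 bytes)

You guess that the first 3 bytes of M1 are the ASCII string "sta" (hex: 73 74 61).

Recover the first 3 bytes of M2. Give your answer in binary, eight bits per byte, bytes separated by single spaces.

First, c1 ⊕ c2 = (M1 ⊕ K) ⊕ (M2 ⊕ K) = M1 ⊕ M2, so the key drops out. Then M2 = (M1 ⊕ M2) ⊕ M1 over the first 3 bytes.
byte 0: (4c XOR a8) XOR 73 = e4 XOR 73 = 97
byte 1: (5e XOR c2) XOR 74 = 9c XOR 74 = e8
byte 2: (c8 XOR ab) XOR 61 = 63 XOR 61 = 02

10010111 11101000 00000010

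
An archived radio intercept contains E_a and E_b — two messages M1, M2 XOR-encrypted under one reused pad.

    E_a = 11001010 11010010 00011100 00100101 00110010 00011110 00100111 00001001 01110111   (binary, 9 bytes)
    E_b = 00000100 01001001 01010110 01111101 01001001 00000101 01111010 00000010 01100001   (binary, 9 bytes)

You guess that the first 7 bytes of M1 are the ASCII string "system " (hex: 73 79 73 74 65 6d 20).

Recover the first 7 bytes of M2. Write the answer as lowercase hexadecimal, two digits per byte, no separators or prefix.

First, E_a ⊕ E_b = (M1 ⊕ K) ⊕ (M2 ⊕ K) = M1 ⊕ M2, so the key drops out. Then M2 = (M1 ⊕ M2) ⊕ M1 over the first 7 bytes.
byte 0: (ca XOR 04) XOR 73 = ce XOR 73 = bd
byte 1: (d2 XOR 49) XOR 79 = 9b XOR 79 = e2
byte 2: (1c XOR 56) XOR 73 = 4a XOR 73 = 39
byte 3: (25 XOR 7d) XOR 74 = 58 XOR 74 = 2c
byte 4: (32 XOR 49) XOR 65 = 7b XOR 65 = 1e
byte 5: (1e XOR 05) XOR 6d = 1b XOR 6d = 76
byte 6: (27 XOR 7a) XOR 20 = 5d XOR 20 = 7d

bde2392c1e767d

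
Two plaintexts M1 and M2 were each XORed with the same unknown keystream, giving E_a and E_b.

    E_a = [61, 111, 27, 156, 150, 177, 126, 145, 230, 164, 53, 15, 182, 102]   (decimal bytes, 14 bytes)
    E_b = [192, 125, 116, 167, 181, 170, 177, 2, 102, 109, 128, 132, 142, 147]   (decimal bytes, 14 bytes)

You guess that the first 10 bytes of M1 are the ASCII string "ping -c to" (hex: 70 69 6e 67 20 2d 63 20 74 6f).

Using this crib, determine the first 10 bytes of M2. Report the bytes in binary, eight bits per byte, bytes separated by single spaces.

10001101 01111011 00000001 01011100 00000011 00110110 10101100 10110011 11110100 10100110

First, E_a ⊕ E_b = (M1 ⊕ K) ⊕ (M2 ⊕ K) = M1 ⊕ M2, so the key drops out. Then M2 = (M1 ⊕ M2) ⊕ M1 over the first 10 bytes.
byte 0: (3d ⊕ c0) ⊕ 70 = fd ⊕ 70 = 8d
byte 1: (6f ⊕ 7d) ⊕ 69 = 12 ⊕ 69 = 7b
byte 2: (1b ⊕ 74) ⊕ 6e = 6f ⊕ 6e = 01
byte 3: (9c ⊕ a7) ⊕ 67 = 3b ⊕ 67 = 5c
byte 4: (96 ⊕ b5) ⊕ 20 = 23 ⊕ 20 = 03
byte 5: (b1 ⊕ aa) ⊕ 2d = 1b ⊕ 2d = 36
byte 6: (7e ⊕ b1) ⊕ 63 = cf ⊕ 63 = ac
byte 7: (91 ⊕ 02) ⊕ 20 = 93 ⊕ 20 = b3
byte 8: (e6 ⊕ 66) ⊕ 74 = 80 ⊕ 74 = f4
byte 9: (a4 ⊕ 6d) ⊕ 6f = c9 ⊕ 6f = a6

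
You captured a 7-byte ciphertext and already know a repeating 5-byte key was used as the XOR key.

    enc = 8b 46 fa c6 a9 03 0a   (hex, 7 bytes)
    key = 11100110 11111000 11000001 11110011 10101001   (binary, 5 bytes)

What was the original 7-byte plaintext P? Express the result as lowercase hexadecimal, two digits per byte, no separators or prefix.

6dbe3b3500e5f2

The 5-byte key repeats, so the effective keystream is e6 f8 c1 f3 a9 e6 f8.
byte 0: 8b xor e6 = 6d
byte 1: 46 xor f8 = be
byte 2: fa xor c1 = 3b
byte 3: c6 xor f3 = 35
byte 4: a9 xor a9 = 00
byte 5: 03 xor e6 = e5
byte 6: 0a xor f8 = f2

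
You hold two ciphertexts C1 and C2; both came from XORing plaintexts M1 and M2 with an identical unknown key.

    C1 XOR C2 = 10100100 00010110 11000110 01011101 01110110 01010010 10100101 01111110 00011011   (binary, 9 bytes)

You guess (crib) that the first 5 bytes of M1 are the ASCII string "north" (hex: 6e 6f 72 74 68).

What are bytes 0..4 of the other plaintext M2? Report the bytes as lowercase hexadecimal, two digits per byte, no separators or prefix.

Since C1 ⊕ C2 = M1 ⊕ M2, XORing with the guessed M1 bytes yields the corresponding M2 bytes: M2 = (C1 ⊕ C2) ⊕ M1.
byte 0: 10100100 ^ 01101110 = 11001010
byte 1: 00010110 ^ 01101111 = 01111001
byte 2: 11000110 ^ 01110010 = 10110100
byte 3: 01011101 ^ 01110100 = 00101001
byte 4: 01110110 ^ 01101000 = 00011110

ca79b4291e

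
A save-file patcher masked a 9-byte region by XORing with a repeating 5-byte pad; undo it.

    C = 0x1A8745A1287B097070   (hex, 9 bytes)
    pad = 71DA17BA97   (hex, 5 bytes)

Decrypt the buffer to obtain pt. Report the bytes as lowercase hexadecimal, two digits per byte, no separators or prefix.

The 5-byte key repeats, so the effective keystream is 71 da 17 ba 97 71 da 17 ba.
byte 0: 1a ⊕ 71 = 6b
byte 1: 87 ⊕ da = 5d
byte 2: 45 ⊕ 17 = 52
byte 3: a1 ⊕ ba = 1b
byte 4: 28 ⊕ 97 = bf
byte 5: 7b ⊕ 71 = 0a
byte 6: 09 ⊕ da = d3
byte 7: 70 ⊕ 17 = 67
byte 8: 70 ⊕ ba = ca

6b5d521bbf0ad367ca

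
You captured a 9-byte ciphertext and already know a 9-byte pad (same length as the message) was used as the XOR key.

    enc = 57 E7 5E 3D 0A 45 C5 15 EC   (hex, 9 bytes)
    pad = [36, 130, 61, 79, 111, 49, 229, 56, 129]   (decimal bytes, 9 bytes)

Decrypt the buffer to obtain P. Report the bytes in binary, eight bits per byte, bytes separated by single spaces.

01110011 01100101 01100011 01110010 01100101 01110100 00100000 00101101 01101101

XOR is its own inverse, so applying the key byte-wise gives the result directly.
byte 0: 57 xor 24 = 73
byte 1: e7 xor 82 = 65
byte 2: 5e xor 3d = 63
byte 3: 3d xor 4f = 72
byte 4: 0a xor 6f = 65
byte 5: 45 xor 31 = 74
byte 6: c5 xor e5 = 20
byte 7: 15 xor 38 = 2d
byte 8: ec xor 81 = 6d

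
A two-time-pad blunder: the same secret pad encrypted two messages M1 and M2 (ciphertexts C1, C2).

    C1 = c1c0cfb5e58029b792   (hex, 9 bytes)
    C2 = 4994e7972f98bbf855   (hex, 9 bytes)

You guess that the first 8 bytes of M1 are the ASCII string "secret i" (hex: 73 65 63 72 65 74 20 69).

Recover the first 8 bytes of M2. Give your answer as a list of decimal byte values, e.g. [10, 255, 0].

[251, 49, 75, 80, 175, 108, 178, 38]

First, C1 ⊕ C2 = (M1 ⊕ K) ⊕ (M2 ⊕ K) = M1 ⊕ M2, so the key drops out. Then M2 = (M1 ⊕ M2) ⊕ M1 over the first 8 bytes.
byte 0: (c1 ^ 49) ^ 73 = 88 ^ 73 = fb
byte 1: (c0 ^ 94) ^ 65 = 54 ^ 65 = 31
byte 2: (cf ^ e7) ^ 63 = 28 ^ 63 = 4b
byte 3: (b5 ^ 97) ^ 72 = 22 ^ 72 = 50
byte 4: (e5 ^ 2f) ^ 65 = ca ^ 65 = af
byte 5: (80 ^ 98) ^ 74 = 18 ^ 74 = 6c
byte 6: (29 ^ bb) ^ 20 = 92 ^ 20 = b2
byte 7: (b7 ^ f8) ^ 69 = 4f ^ 69 = 26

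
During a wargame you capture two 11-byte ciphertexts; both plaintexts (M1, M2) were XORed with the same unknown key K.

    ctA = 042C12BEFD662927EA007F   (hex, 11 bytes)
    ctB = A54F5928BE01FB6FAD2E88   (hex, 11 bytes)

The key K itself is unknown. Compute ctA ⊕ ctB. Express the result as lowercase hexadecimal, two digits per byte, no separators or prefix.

a1634b964367d248472ef7

ctA ⊕ ctB = (M1 ⊕ K) ⊕ (M2 ⊕ K) = M1 ⊕ M2 — the shared key cancels under XOR.
  4 ⊕ 165 = 161
 44 ⊕  79 =  99
 18 ⊕  89 =  75
190 ⊕  40 = 150
253 ⊕ 190 =  67
102 ⊕   1 = 103
 41 ⊕ 251 = 210
 39 ⊕ 111 =  72
234 ⊕ 173 =  71
  0 ⊕  46 =  46
127 ⊕ 136 = 247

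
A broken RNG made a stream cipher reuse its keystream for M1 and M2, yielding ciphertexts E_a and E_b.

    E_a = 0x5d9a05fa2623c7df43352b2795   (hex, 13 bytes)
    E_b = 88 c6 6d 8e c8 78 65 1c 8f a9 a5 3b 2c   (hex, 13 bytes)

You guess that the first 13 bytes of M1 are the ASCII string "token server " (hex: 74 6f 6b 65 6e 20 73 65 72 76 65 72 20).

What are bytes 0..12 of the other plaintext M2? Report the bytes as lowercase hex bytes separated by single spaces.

First, E_a ⊕ E_b = (M1 ⊕ K) ⊕ (M2 ⊕ K) = M1 ⊕ M2, so the key drops out. Then M2 = (M1 ⊕ M2) ⊕ M1 over the first 13 bytes.
byte 0: (5d XOR 88) XOR 74 = d5 XOR 74 = a1
byte 1: (9a XOR c6) XOR 6f = 5c XOR 6f = 33
byte 2: (05 XOR 6d) XOR 6b = 68 XOR 6b = 03
byte 3: (fa XOR 8e) XOR 65 = 74 XOR 65 = 11
byte 4: (26 XOR c8) XOR 6e = ee XOR 6e = 80
byte 5: (23 XOR 78) XOR 20 = 5b XOR 20 = 7b
byte 6: (c7 XOR 65) XOR 73 = a2 XOR 73 = d1
byte 7: (df XOR 1c) XOR 65 = c3 XOR 65 = a6
byte 8: (43 XOR 8f) XOR 72 = cc XOR 72 = be
byte 9: (35 XOR a9) XOR 76 = 9c XOR 76 = ea
byte 10: (2b XOR a5) XOR 65 = 8e XOR 65 = eb
byte 11: (27 XOR 3b) XOR 72 = 1c XOR 72 = 6e
byte 12: (95 XOR 2c) XOR 20 = b9 XOR 20 = 99

a1 33 03 11 80 7b d1 a6 be ea eb 6e 99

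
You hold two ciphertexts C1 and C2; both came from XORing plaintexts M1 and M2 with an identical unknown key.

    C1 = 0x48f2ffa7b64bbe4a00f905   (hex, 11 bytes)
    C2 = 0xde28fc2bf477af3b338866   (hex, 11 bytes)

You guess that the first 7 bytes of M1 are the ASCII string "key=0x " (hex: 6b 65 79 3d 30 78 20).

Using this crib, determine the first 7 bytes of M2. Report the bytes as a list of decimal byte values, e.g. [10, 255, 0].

First, C1 ⊕ C2 = (M1 ⊕ K) ⊕ (M2 ⊕ K) = M1 ⊕ M2, so the key drops out. Then M2 = (M1 ⊕ M2) ⊕ M1 over the first 7 bytes.
byte 0: (48 ^ de) ^ 6b = 96 ^ 6b = fd
byte 1: (f2 ^ 28) ^ 65 = da ^ 65 = bf
byte 2: (ff ^ fc) ^ 79 = 03 ^ 79 = 7a
byte 3: (a7 ^ 2b) ^ 3d = 8c ^ 3d = b1
byte 4: (b6 ^ f4) ^ 30 = 42 ^ 30 = 72
byte 5: (4b ^ 77) ^ 78 = 3c ^ 78 = 44
byte 6: (be ^ af) ^ 20 = 11 ^ 20 = 31

[253, 191, 122, 177, 114, 68, 49]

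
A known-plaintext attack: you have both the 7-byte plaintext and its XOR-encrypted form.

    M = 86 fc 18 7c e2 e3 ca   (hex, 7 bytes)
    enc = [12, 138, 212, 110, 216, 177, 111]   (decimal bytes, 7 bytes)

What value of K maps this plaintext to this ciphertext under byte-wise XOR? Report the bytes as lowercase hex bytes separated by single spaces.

Since enc = M ⊕ K, XORing both sides with M gives K = M ⊕ enc.
10000110 xor 00001100 = 10001010
11111100 xor 10001010 = 01110110
00011000 xor 11010100 = 11001100
01111100 xor 01101110 = 00010010
11100010 xor 11011000 = 00111010
11100011 xor 10110001 = 01010010
11001010 xor 01101111 = 10100101

8a 76 cc 12 3a 52 a5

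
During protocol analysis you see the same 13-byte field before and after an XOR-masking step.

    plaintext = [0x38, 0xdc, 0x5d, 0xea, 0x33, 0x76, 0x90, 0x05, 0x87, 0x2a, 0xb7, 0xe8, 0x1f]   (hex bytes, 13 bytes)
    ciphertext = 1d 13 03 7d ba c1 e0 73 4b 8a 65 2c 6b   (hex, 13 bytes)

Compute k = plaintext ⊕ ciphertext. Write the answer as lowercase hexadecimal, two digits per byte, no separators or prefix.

25cf5e9789b77076cca0d2c474

Since ciphertext = plaintext ⊕ k, XORing both sides with plaintext gives k = plaintext ⊕ ciphertext.
00111000 ⊕ 00011101 = 00100101
11011100 ⊕ 00010011 = 11001111
01011101 ⊕ 00000011 = 01011110
11101010 ⊕ 01111101 = 10010111
00110011 ⊕ 10111010 = 10001001
01110110 ⊕ 11000001 = 10110111
10010000 ⊕ 11100000 = 01110000
00000101 ⊕ 01110011 = 01110110
10000111 ⊕ 01001011 = 11001100
00101010 ⊕ 10001010 = 10100000
10110111 ⊕ 01100101 = 11010010
11101000 ⊕ 00101100 = 11000100
00011111 ⊕ 01101011 = 01110100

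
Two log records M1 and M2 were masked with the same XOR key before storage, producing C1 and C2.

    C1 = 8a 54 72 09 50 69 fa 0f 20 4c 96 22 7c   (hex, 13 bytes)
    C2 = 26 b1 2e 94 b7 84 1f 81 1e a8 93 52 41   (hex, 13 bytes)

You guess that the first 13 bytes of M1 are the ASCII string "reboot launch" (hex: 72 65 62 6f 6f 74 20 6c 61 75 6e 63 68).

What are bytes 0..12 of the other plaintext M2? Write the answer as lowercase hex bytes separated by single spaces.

de 80 3e f2 88 99 c5 e2 5f 91 6b 13 55

First, C1 ⊕ C2 = (M1 ⊕ K) ⊕ (M2 ⊕ K) = M1 ⊕ M2, so the key drops out. Then M2 = (M1 ⊕ M2) ⊕ M1 over the first 13 bytes.
byte 0: (8a xor 26) xor 72 = ac xor 72 = de
byte 1: (54 xor b1) xor 65 = e5 xor 65 = 80
byte 2: (72 xor 2e) xor 62 = 5c xor 62 = 3e
byte 3: (09 xor 94) xor 6f = 9d xor 6f = f2
byte 4: (50 xor b7) xor 6f = e7 xor 6f = 88
byte 5: (69 xor 84) xor 74 = ed xor 74 = 99
byte 6: (fa xor 1f) xor 20 = e5 xor 20 = c5
byte 7: (0f xor 81) xor 6c = 8e xor 6c = e2
byte 8: (20 xor 1e) xor 61 = 3e xor 61 = 5f
byte 9: (4c xor a8) xor 75 = e4 xor 75 = 91
byte 10: (96 xor 93) xor 6e = 05 xor 6e = 6b
byte 11: (22 xor 52) xor 63 = 70 xor 63 = 13
byte 12: (7c xor 41) xor 68 = 3d xor 68 = 55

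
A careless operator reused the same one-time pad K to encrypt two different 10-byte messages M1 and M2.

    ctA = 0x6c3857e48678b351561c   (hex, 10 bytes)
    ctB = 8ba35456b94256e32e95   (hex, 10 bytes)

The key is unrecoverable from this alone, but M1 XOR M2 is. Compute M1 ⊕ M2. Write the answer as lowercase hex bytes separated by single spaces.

e7 9b 03 b2 3f 3a e5 b2 78 89

ctA ⊕ ctB = (M1 ⊕ K) ⊕ (M2 ⊕ K) = M1 ⊕ M2 — the shared key cancels under XOR.
6c XOR 8b = e7
38 XOR a3 = 9b
57 XOR 54 = 03
e4 XOR 56 = b2
86 XOR b9 = 3f
78 XOR 42 = 3a
b3 XOR 56 = e5
51 XOR e3 = b2
56 XOR 2e = 78
1c XOR 95 = 89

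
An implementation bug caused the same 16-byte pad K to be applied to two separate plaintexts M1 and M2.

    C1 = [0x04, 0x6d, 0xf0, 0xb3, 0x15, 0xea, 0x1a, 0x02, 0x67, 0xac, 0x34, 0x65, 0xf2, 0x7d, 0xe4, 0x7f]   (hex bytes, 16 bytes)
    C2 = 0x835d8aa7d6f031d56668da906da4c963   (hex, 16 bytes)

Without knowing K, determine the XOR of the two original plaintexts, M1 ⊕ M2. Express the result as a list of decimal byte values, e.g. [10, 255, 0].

[135, 48, 122, 20, 195, 26, 43, 215, 1, 196, 238, 245, 159, 217, 45, 28]

C1 ⊕ C2 = (M1 ⊕ K) ⊕ (M2 ⊕ K) = M1 ⊕ M2 — the shared key cancels under XOR.
byte 0:   4 XOR 131 = 135
byte 1: 109 XOR  93 =  48
byte 2: 240 XOR 138 = 122
byte 3: 179 XOR 167 =  20
byte 4:  21 XOR 214 = 195
byte 5: 234 XOR 240 =  26
byte 6:  26 XOR  49 =  43
byte 7:   2 XOR 213 = 215
byte 8: 103 XOR 102 =   1
byte 9: 172 XOR 104 = 196
byte 10:  52 XOR 218 = 238
byte 11: 101 XOR 144 = 245
byte 12: 242 XOR 109 = 159
byte 13: 125 XOR 164 = 217
byte 14: 228 XOR 201 =  45
byte 15: 127 XOR  99 =  28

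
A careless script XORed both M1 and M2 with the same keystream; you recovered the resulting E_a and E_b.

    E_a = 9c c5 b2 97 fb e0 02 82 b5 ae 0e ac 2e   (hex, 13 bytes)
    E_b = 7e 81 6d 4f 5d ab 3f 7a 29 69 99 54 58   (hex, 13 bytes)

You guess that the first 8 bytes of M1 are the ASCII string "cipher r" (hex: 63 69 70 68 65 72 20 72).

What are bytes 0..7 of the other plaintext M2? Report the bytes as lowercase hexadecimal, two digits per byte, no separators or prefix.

812dafb0c3391d8a

First, E_a ⊕ E_b = (M1 ⊕ K) ⊕ (M2 ⊕ K) = M1 ⊕ M2, so the key drops out. Then M2 = (M1 ⊕ M2) ⊕ M1 over the first 8 bytes.
byte 0: (9c XOR 7e) XOR 63 = e2 XOR 63 = 81
byte 1: (c5 XOR 81) XOR 69 = 44 XOR 69 = 2d
byte 2: (b2 XOR 6d) XOR 70 = df XOR 70 = af
byte 3: (97 XOR 4f) XOR 68 = d8 XOR 68 = b0
byte 4: (fb XOR 5d) XOR 65 = a6 XOR 65 = c3
byte 5: (e0 XOR ab) XOR 72 = 4b XOR 72 = 39
byte 6: (02 XOR 3f) XOR 20 = 3d XOR 20 = 1d
byte 7: (82 XOR 7a) XOR 72 = f8 XOR 72 = 8a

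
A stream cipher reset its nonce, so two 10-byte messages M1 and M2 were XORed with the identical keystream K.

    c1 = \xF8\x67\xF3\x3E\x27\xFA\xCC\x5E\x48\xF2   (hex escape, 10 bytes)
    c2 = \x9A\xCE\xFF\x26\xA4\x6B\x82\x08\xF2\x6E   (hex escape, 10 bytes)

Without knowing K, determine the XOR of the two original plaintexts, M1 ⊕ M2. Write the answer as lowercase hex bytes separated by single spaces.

62 a9 0c 18 83 91 4e 56 ba 9c

c1 ⊕ c2 = (M1 ⊕ K) ⊕ (M2 ⊕ K) = M1 ⊕ M2 — the shared key cancels under XOR.
248 XOR 154 =  98
103 XOR 206 = 169
243 XOR 255 =  12
 62 XOR  38 =  24
 39 XOR 164 = 131
250 XOR 107 = 145
204 XOR 130 =  78
 94 XOR   8 =  86
 72 XOR 242 = 186
242 XOR 110 = 156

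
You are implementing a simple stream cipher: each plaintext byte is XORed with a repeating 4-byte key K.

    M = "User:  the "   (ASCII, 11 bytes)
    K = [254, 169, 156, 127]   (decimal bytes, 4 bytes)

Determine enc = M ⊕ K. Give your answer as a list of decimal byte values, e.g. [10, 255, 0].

The 4-byte key repeats, so the effective keystream is fe a9 9c 7f fe a9 9c 7f fe a9 9c.
byte 0: 55 xor fe = ab
byte 1: 73 xor a9 = da
byte 2: 65 xor 9c = f9
byte 3: 72 xor 7f = 0d
byte 4: 3a xor fe = c4
byte 5: 20 xor a9 = 89
byte 6: 20 xor 9c = bc
byte 7: 74 xor 7f = 0b
byte 8: 68 xor fe = 96
byte 9: 65 xor a9 = cc
byte 10: 20 xor 9c = bc

[171, 218, 249, 13, 196, 137, 188, 11, 150, 204, 188]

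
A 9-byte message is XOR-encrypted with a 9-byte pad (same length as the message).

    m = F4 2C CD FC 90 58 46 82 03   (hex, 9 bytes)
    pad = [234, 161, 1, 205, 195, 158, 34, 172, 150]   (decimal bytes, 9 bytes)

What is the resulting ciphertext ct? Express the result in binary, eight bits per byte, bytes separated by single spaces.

byte 0: f4 ⊕ ea = 1e
byte 1: 2c ⊕ a1 = 8d
byte 2: cd ⊕ 01 = cc
byte 3: fc ⊕ cd = 31
byte 4: 90 ⊕ c3 = 53
byte 5: 58 ⊕ 9e = c6
byte 6: 46 ⊕ 22 = 64
byte 7: 82 ⊕ ac = 2e
byte 8: 03 ⊕ 96 = 95

00011110 10001101 11001100 00110001 01010011 11000110 01100100 00101110 10010101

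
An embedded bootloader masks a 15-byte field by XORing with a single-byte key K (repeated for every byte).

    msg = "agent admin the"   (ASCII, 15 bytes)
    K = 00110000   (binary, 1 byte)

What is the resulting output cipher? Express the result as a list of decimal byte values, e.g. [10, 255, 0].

The 1-byte key repeats, so the effective keystream is 30 30 30 30 30 30 30 30 30 30 30 30 30 30 30.
byte 0: 61 XOR 30 = 51
byte 1: 67 XOR 30 = 57
byte 2: 65 XOR 30 = 55
byte 3: 6e XOR 30 = 5e
byte 4: 74 XOR 30 = 44
byte 5: 20 XOR 30 = 10
byte 6: 61 XOR 30 = 51
byte 7: 64 XOR 30 = 54
byte 8: 6d XOR 30 = 5d
byte 9: 69 XOR 30 = 59
byte 10: 6e XOR 30 = 5e
byte 11: 20 XOR 30 = 10
byte 12: 74 XOR 30 = 44
byte 13: 68 XOR 30 = 58
byte 14: 65 XOR 30 = 55

[81, 87, 85, 94, 68, 16, 81, 84, 93, 89, 94, 16, 68, 88, 85]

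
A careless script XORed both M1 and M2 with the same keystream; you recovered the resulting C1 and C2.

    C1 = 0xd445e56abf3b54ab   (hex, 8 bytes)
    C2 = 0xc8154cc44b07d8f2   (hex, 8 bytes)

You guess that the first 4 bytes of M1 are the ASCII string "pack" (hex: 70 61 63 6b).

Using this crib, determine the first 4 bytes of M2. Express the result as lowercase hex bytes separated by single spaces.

6c 31 ca c5

First, C1 ⊕ C2 = (M1 ⊕ K) ⊕ (M2 ⊕ K) = M1 ⊕ M2, so the key drops out. Then M2 = (M1 ⊕ M2) ⊕ M1 over the first 4 bytes.
byte 0: (d4 ⊕ c8) ⊕ 70 = 1c ⊕ 70 = 6c
byte 1: (45 ⊕ 15) ⊕ 61 = 50 ⊕ 61 = 31
byte 2: (e5 ⊕ 4c) ⊕ 63 = a9 ⊕ 63 = ca
byte 3: (6a ⊕ c4) ⊕ 6b = ae ⊕ 6b = c5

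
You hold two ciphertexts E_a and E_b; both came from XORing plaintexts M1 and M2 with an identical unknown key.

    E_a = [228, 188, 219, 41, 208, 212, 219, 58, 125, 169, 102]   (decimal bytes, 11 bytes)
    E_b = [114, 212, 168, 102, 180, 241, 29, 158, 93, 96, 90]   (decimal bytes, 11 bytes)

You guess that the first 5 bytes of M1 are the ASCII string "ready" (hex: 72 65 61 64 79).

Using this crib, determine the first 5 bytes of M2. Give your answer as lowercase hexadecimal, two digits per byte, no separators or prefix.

e40d122b1d

First, E_a ⊕ E_b = (M1 ⊕ K) ⊕ (M2 ⊕ K) = M1 ⊕ M2, so the key drops out. Then M2 = (M1 ⊕ M2) ⊕ M1 over the first 5 bytes.
byte 0: (e4 xor 72) xor 72 = 96 xor 72 = e4
byte 1: (bc xor d4) xor 65 = 68 xor 65 = 0d
byte 2: (db xor a8) xor 61 = 73 xor 61 = 12
byte 3: (29 xor 66) xor 64 = 4f xor 64 = 2b
byte 4: (d0 xor b4) xor 79 = 64 xor 79 = 1d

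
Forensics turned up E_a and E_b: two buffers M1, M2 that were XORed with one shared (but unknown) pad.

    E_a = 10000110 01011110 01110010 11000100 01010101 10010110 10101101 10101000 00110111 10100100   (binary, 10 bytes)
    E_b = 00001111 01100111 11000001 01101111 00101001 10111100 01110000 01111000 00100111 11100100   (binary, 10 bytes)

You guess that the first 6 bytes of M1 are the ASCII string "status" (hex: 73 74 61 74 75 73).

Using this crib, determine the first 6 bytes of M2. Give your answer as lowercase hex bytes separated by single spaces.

fa 4d d2 df 09 59

First, E_a ⊕ E_b = (M1 ⊕ K) ⊕ (M2 ⊕ K) = M1 ⊕ M2, so the key drops out. Then M2 = (M1 ⊕ M2) ⊕ M1 over the first 6 bytes.
byte 0: (86 ⊕ 0f) ⊕ 73 = 89 ⊕ 73 = fa
byte 1: (5e ⊕ 67) ⊕ 74 = 39 ⊕ 74 = 4d
byte 2: (72 ⊕ c1) ⊕ 61 = b3 ⊕ 61 = d2
byte 3: (c4 ⊕ 6f) ⊕ 74 = ab ⊕ 74 = df
byte 4: (55 ⊕ 29) ⊕ 75 = 7c ⊕ 75 = 09
byte 5: (96 ⊕ bc) ⊕ 73 = 2a ⊕ 73 = 59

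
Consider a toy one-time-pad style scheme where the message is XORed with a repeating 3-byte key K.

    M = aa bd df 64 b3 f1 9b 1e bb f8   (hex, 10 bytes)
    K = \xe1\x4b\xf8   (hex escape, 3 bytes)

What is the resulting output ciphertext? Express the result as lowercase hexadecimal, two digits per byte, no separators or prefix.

4bf62785f8097a554319

The 3-byte key repeats, so the effective keystream is e1 4b f8 e1 4b f8 e1 4b f8 e1.
byte 0: aa ⊕ e1 = 4b
byte 1: bd ⊕ 4b = f6
byte 2: df ⊕ f8 = 27
byte 3: 64 ⊕ e1 = 85
byte 4: b3 ⊕ 4b = f8
byte 5: f1 ⊕ f8 = 09
byte 6: 9b ⊕ e1 = 7a
byte 7: 1e ⊕ 4b = 55
byte 8: bb ⊕ f8 = 43
byte 9: f8 ⊕ e1 = 19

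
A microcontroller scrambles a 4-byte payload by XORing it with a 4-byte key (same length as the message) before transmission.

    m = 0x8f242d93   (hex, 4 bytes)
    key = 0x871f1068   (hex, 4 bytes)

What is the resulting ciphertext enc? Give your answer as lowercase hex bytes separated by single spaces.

XOR is its own inverse, so applying the key byte-wise gives the result directly.
10001111 XOR 10000111 = 00001000
00100100 XOR 00011111 = 00111011
00101101 XOR 00010000 = 00111101
10010011 XOR 01101000 = 11111011

08 3b 3d fb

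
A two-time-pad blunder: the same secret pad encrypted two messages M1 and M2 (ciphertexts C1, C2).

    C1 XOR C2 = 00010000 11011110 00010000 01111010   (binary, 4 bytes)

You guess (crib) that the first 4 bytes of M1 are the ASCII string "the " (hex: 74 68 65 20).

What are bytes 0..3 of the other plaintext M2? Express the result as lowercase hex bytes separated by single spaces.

64 b6 75 5a

Since C1 ⊕ C2 = M1 ⊕ M2, XORing with the guessed M1 bytes yields the corresponding M2 bytes: M2 = (C1 ⊕ C2) ⊕ M1.
10 XOR 74 = 64
de XOR 68 = b6
10 XOR 65 = 75
7a XOR 20 = 5a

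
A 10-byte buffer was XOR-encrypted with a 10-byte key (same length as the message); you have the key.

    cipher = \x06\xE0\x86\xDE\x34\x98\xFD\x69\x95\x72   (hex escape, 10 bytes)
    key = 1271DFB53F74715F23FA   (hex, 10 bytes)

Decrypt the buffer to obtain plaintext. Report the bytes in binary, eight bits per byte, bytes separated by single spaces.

06 XOR 12 = 14
e0 XOR 71 = 91
86 XOR df = 59
de XOR b5 = 6b
34 XOR 3f = 0b
98 XOR 74 = ec
fd XOR 71 = 8c
69 XOR 5f = 36
95 XOR 23 = b6
72 XOR fa = 88

00010100 10010001 01011001 01101011 00001011 11101100 10001100 00110110 10110110 10001000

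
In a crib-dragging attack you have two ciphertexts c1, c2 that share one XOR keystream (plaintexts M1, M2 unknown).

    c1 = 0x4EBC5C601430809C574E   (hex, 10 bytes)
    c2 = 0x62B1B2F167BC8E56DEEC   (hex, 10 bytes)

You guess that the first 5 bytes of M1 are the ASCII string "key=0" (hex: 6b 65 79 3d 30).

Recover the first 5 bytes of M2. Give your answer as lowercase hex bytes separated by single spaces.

First, c1 ⊕ c2 = (M1 ⊕ K) ⊕ (M2 ⊕ K) = M1 ⊕ M2, so the key drops out. Then M2 = (M1 ⊕ M2) ⊕ M1 over the first 5 bytes.
byte 0: (4e ^ 62) ^ 6b = 2c ^ 6b = 47
byte 1: (bc ^ b1) ^ 65 = 0d ^ 65 = 68
byte 2: (5c ^ b2) ^ 79 = ee ^ 79 = 97
byte 3: (60 ^ f1) ^ 3d = 91 ^ 3d = ac
byte 4: (14 ^ 67) ^ 30 = 73 ^ 30 = 43

47 68 97 ac 43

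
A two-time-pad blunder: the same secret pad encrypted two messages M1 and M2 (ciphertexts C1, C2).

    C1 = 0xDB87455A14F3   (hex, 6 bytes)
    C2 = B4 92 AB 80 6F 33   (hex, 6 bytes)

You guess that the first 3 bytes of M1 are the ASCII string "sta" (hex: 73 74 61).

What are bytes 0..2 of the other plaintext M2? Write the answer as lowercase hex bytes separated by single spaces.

1c 61 8f

First, C1 ⊕ C2 = (M1 ⊕ K) ⊕ (M2 ⊕ K) = M1 ⊕ M2, so the key drops out. Then M2 = (M1 ⊕ M2) ⊕ M1 over the first 3 bytes.
byte 0: (db ^ b4) ^ 73 = 6f ^ 73 = 1c
byte 1: (87 ^ 92) ^ 74 = 15 ^ 74 = 61
byte 2: (45 ^ ab) ^ 61 = ee ^ 61 = 8f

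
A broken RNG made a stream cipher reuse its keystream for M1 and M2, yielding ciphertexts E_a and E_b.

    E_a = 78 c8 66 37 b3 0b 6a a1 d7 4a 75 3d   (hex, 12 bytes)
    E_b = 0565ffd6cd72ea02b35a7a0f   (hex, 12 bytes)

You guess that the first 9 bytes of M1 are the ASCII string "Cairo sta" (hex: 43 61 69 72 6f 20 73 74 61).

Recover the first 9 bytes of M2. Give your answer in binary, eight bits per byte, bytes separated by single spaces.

00111110 11001100 11110000 10010011 00010001 01011001 11110011 11010111 00000101

First, E_a ⊕ E_b = (M1 ⊕ K) ⊕ (M2 ⊕ K) = M1 ⊕ M2, so the key drops out. Then M2 = (M1 ⊕ M2) ⊕ M1 over the first 9 bytes.
byte 0: (78 ^ 05) ^ 43 = 7d ^ 43 = 3e
byte 1: (c8 ^ 65) ^ 61 = ad ^ 61 = cc
byte 2: (66 ^ ff) ^ 69 = 99 ^ 69 = f0
byte 3: (37 ^ d6) ^ 72 = e1 ^ 72 = 93
byte 4: (b3 ^ cd) ^ 6f = 7e ^ 6f = 11
byte 5: (0b ^ 72) ^ 20 = 79 ^ 20 = 59
byte 6: (6a ^ ea) ^ 73 = 80 ^ 73 = f3
byte 7: (a1 ^ 02) ^ 74 = a3 ^ 74 = d7
byte 8: (d7 ^ b3) ^ 61 = 64 ^ 61 = 05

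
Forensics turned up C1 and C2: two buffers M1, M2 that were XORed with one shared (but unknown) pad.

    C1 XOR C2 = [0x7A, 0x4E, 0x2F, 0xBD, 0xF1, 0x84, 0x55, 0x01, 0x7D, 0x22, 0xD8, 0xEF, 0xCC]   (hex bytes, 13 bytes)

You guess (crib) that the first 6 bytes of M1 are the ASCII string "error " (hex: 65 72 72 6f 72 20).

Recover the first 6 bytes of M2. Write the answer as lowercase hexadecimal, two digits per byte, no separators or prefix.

Since C1 ⊕ C2 = M1 ⊕ M2, XORing with the guessed M1 bytes yields the corresponding M2 bytes: M2 = (C1 ⊕ C2) ⊕ M1.
122 ^ 101 =  31
 78 ^ 114 =  60
 47 ^ 114 =  93
189 ^ 111 = 210
241 ^ 114 = 131
132 ^  32 = 164

1f3c5dd283a4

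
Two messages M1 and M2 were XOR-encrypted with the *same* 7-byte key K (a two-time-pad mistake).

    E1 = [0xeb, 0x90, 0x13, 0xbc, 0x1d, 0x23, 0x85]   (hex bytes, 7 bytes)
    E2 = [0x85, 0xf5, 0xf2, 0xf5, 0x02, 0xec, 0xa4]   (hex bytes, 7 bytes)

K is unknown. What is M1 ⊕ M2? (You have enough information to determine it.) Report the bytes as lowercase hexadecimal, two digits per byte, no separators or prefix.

6e65e1491fcf21

E1 ⊕ E2 = (M1 ⊕ K) ⊕ (M2 ⊕ K) = M1 ⊕ M2 — the shared key cancels under XOR.
11101011 XOR 10000101 = 01101110
10010000 XOR 11110101 = 01100101
00010011 XOR 11110010 = 11100001
10111100 XOR 11110101 = 01001001
00011101 XOR 00000010 = 00011111
00100011 XOR 11101100 = 11001111
10000101 XOR 10100100 = 00100001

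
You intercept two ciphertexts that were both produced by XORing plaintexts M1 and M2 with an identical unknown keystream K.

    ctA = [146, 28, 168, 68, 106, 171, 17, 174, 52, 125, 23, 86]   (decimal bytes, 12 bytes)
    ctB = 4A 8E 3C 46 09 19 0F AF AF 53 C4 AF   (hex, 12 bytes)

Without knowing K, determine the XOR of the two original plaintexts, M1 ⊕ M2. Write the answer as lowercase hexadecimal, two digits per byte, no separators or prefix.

d892940263b21e019b2ed3f9

ctA ⊕ ctB = (M1 ⊕ K) ⊕ (M2 ⊕ K) = M1 ⊕ M2 — the shared key cancels under XOR.
10010010 ⊕ 01001010 = 11011000
00011100 ⊕ 10001110 = 10010010
10101000 ⊕ 00111100 = 10010100
01000100 ⊕ 01000110 = 00000010
01101010 ⊕ 00001001 = 01100011
10101011 ⊕ 00011001 = 10110010
00010001 ⊕ 00001111 = 00011110
10101110 ⊕ 10101111 = 00000001
00110100 ⊕ 10101111 = 10011011
01111101 ⊕ 01010011 = 00101110
00010111 ⊕ 11000100 = 11010011
01010110 ⊕ 10101111 = 11111001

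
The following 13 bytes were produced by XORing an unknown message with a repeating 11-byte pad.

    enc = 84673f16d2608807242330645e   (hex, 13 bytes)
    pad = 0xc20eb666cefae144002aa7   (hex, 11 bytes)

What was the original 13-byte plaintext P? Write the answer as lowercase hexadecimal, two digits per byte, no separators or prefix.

The 11-byte key repeats, so the effective keystream is c2 0e b6 66 ce fa e1 44 00 2a a7 c2 0e.
byte 0: 84 ^ c2 = 46
byte 1: 67 ^ 0e = 69
byte 2: 3f ^ b6 = 89
byte 3: 16 ^ 66 = 70
byte 4: d2 ^ ce = 1c
byte 5: 60 ^ fa = 9a
byte 6: 88 ^ e1 = 69
byte 7: 07 ^ 44 = 43
byte 8: 24 ^ 00 = 24
byte 9: 23 ^ 2a = 09
byte 10: 30 ^ a7 = 97
byte 11: 64 ^ c2 = a6
byte 12: 5e ^ 0e = 50

466989701c9a6943240997a650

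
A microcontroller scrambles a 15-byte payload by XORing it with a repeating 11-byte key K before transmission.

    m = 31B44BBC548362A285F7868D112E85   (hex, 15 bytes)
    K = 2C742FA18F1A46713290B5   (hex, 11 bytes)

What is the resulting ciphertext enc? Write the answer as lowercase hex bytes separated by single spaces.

1d c0 64 1d db 99 24 d3 b7 67 33 a1 65 01 24

The 11-byte key repeats, so the effective keystream is 2c 74 2f a1 8f 1a 46 71 32 90 b5 2c 74 2f a1.
byte 0: 31 xor 2c = 1d
byte 1: b4 xor 74 = c0
byte 2: 4b xor 2f = 64
byte 3: bc xor a1 = 1d
byte 4: 54 xor 8f = db
byte 5: 83 xor 1a = 99
byte 6: 62 xor 46 = 24
byte 7: a2 xor 71 = d3
byte 8: 85 xor 32 = b7
byte 9: f7 xor 90 = 67
byte 10: 86 xor b5 = 33
byte 11: 8d xor 2c = a1
byte 12: 11 xor 74 = 65
byte 13: 2e xor 2f = 01
byte 14: 85 xor a1 = 24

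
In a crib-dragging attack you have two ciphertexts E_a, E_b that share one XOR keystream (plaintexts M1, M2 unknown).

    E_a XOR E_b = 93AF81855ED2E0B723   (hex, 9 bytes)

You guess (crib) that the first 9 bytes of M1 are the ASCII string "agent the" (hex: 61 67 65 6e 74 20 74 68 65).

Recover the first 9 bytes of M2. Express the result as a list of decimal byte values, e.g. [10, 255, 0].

Since E_a ⊕ E_b = M1 ⊕ M2, XORing with the guessed M1 bytes yields the corresponding M2 bytes: M2 = (E_a ⊕ E_b) ⊕ M1.
byte 0: 147 ^  97 = 242
byte 1: 175 ^ 103 = 200
byte 2: 129 ^ 101 = 228
byte 3: 133 ^ 110 = 235
byte 4:  94 ^ 116 =  42
byte 5: 210 ^  32 = 242
byte 6: 224 ^ 116 = 148
byte 7: 183 ^ 104 = 223
byte 8:  35 ^ 101 =  70

[242, 200, 228, 235, 42, 242, 148, 223, 70]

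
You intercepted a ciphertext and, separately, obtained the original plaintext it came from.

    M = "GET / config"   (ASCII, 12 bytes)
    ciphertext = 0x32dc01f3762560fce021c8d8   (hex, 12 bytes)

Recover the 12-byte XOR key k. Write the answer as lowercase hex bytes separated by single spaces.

75 99 55 d3 59 05 03 93 8e 47 a1 bf

Since ciphertext = M ⊕ k, XORing both sides with M gives k = M ⊕ ciphertext.
01000111 ⊕ 00110010 = 01110101
01000101 ⊕ 11011100 = 10011001
01010100 ⊕ 00000001 = 01010101
00100000 ⊕ 11110011 = 11010011
00101111 ⊕ 01110110 = 01011001
00100000 ⊕ 00100101 = 00000101
01100011 ⊕ 01100000 = 00000011
01101111 ⊕ 11111100 = 10010011
01101110 ⊕ 11100000 = 10001110
01100110 ⊕ 00100001 = 01000111
01101001 ⊕ 11001000 = 10100001
01100111 ⊕ 11011000 = 10111111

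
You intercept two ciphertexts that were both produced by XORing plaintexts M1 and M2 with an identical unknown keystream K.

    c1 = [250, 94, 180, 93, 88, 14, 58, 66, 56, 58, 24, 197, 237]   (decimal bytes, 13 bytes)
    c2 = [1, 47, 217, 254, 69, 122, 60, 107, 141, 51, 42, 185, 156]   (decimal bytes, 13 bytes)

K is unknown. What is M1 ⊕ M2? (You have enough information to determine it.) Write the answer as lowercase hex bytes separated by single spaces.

fb 71 6d a3 1d 74 06 29 b5 09 32 7c 71

c1 ⊕ c2 = (M1 ⊕ K) ⊕ (M2 ⊕ K) = M1 ⊕ M2 — the shared key cancels under XOR.
fa xor 01 = fb
5e xor 2f = 71
b4 xor d9 = 6d
5d xor fe = a3
58 xor 45 = 1d
0e xor 7a = 74
3a xor 3c = 06
42 xor 6b = 29
38 xor 8d = b5
3a xor 33 = 09
18 xor 2a = 32
c5 xor b9 = 7c
ed xor 9c = 71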